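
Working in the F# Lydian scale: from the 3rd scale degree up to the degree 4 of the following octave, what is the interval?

M9

Spelling the F# Lydian scale: F# G# A# B# C# D# E#.
3rd scale degree = A#; scale degree 4 (up an octave) = B#.
Counting 9 letters and 14 half steps from A# gives a major ninth.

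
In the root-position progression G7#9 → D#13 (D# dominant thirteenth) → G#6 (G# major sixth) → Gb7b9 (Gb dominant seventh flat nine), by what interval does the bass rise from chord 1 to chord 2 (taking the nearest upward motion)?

augmented fifth

The roots are G and D#.
G up to D# is 8 semitones, a half step wider than a perfect fifth, so the interval is augmented.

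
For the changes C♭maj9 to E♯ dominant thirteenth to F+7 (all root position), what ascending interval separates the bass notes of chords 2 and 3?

The roots are E♯ and F.
From E♯ to F: 0 semitones over a second = diminished.

diminished second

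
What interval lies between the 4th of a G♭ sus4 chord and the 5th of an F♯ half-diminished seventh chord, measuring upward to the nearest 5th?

augmented unison

G♭ sus4 has C♭ as its 4th, and F♯ half-diminished seventh has C as its 5th.
1 letter names make it a unison; at 1 semitone (a half step wider than perfect) the quality is augmented.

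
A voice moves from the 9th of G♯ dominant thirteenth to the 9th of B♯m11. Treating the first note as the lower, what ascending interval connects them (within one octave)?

major third

The 9th of G♯ dominant thirteenth is A♯; the 9th of B♯m11 is C𝄪.
A♯ up to C𝄪 spans 3 letter names and 4 semitones — a major third.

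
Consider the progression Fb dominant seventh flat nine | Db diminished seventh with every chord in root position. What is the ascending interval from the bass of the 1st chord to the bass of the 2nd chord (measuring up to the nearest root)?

major sixth

The roots are Fb and Db.
Counting 6 letters and 9 half steps from Fb gives a major sixth.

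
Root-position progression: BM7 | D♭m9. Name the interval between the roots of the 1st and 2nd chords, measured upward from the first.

diminished 3rd

The roots are B and D♭.
From B to D♭: 2 semitones over a third = diminished.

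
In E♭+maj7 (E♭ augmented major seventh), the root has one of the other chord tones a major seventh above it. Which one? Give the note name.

E♭ augmented major seventh: E♭-G-B-D.
The root is E♭. A major seventh above E♭ is D.
D is the chord's 7th.

D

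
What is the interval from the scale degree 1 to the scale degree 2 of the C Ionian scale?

The scale runs C D E F G A B.
That puts C below D.
C up to D spans 2 letter names and 2 semitones — a major second.

M2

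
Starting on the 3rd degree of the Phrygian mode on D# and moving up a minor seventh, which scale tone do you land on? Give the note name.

E

The scale is D# E F# G# A# B C#.
The 3rd degree is F#; a minor seventh above that is E — scale degree 2.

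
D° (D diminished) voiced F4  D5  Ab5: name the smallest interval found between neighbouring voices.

d5

Adjacent intervals: F4→D5 = major sixth; D5→Ab5 = diminished fifth.
The smallest is D5 to Ab5, a diminished fifth (6 semitones).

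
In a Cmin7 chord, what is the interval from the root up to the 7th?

minor seventh

C minor seventh is spelled C-Eb-G-Bb.
That puts C below Bb.
From C to Bb: 10 semitones over a seventh = minor.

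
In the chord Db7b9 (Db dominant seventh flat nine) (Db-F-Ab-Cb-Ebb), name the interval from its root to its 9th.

minor ninth

The root is Db and the 9th is Ebb.
Db up to Ebb is 13 semitones, a half step narrower than a major ninth, so the interval is minor.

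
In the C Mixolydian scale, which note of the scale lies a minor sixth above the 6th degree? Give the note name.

F

The scale is C D E F G A Bb.
The 6th degree is A; a minor sixth above that is F — scale degree 4.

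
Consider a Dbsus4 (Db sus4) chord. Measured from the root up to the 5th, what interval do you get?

perfect fifth

The chord tones of Db sus4 are Db-Gb-Ab.
Root = Db; 5th = Ab.
Db up to Ab spans 5 letter names and 7 semitones — a perfect fifth.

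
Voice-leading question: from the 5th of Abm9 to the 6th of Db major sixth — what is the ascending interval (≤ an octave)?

The 5th of Abm9 is Eb; the 6th of Db major sixth is Bb.
From Eb to Bb is 7 semitones, exactly the perfect fifth.

P5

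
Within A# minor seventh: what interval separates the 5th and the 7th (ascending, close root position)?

A#-7 (A# minor seventh) is spelled A#-C#-E#-G#.
5th = E#; 7th = G#.
E# up to G# is 3 semitones, a half step narrower than a major third, so the interval is minor.

minor 3rd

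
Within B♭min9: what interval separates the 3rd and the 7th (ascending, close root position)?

perfect fifth

B♭m9 is spelled B♭–D♭–F–A♭–C.
3rd = D♭; 7th = A♭.
From D♭ to A♭ is 7 semitones, exactly the perfect fifth.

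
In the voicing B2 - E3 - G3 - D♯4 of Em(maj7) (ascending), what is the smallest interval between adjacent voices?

Adjacent intervals: B2→E3 = perfect fourth; E3→G3 = minor third; G3→D♯4 = augmented fifth.
The smallest is E3 to G3, a minor third (3 semitones).

minor 3rd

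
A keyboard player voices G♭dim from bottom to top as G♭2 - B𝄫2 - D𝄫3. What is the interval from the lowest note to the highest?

The outer voices are G♭2 and D𝄫3.
From G♭ to D𝄫: 6 semitones over a fifth = diminished.

diminished fifth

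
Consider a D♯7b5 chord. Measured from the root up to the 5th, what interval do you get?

D♯7b5 (D♯ dominant seventh flat five) is spelled D♯-F𝄪-A-C♯.
So we need the interval from D♯ up to A.
5 letter names make it a fifth; at 6 semitones (a half step narrower than perfect) the quality is diminished.

diminished 5th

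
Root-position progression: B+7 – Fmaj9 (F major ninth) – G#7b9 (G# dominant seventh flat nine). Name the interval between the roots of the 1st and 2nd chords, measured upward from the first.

diminished fifth

The roots are B and F.
B up to F is 6 semitones, a half step narrower than a perfect fifth, so the interval is diminished.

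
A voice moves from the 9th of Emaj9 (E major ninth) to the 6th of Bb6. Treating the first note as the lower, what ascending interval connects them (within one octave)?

minor second

Emaj9 (E major ninth) has F# as its 9th, and Bb6 has G as its 6th.
2 letter names make it a second; at 1 semitone (a half step narrower than major) the quality is minor.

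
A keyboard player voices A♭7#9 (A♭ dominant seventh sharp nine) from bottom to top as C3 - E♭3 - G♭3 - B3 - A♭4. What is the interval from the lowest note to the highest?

The outer voices are C3 and A♭4.
13 letter names make it a thirteenth; at 20 semitones (a half step narrower than major) the quality is minor.

minor thirteenth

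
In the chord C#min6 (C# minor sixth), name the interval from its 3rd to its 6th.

Spelling the chord: C#-E-G#-A#.
So we need the interval from E up to A#.
From E to A#: 6 semitones over a fourth = augmented.

augmented fourth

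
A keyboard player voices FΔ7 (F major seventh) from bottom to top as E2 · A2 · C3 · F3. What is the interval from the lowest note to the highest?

The outer voices are E2 and F3.
9 letter names make it a ninth; at 13 semitones (a half step narrower than major) the quality is minor.

minor 9th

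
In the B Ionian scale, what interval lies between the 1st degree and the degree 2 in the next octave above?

major ninth

The scale runs B C# D# E F# G# A#.
So we need the interval from B up to C#.
From B to C# is 14 semitones, exactly the major ninth.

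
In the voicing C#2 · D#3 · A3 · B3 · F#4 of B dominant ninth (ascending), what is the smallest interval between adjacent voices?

major second

Adjacent intervals: C#2→D#3 = major ninth; D#3→A3 = diminished fifth; A3→B3 = major second; B3→F#4 = perfect fifth.
The smallest is A3 to B3, a major second (2 semitones).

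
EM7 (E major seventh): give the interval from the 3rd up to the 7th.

EM7 (E major seventh) is spelled E G# B D#.
3rd = G#; 7th = D#.
G# up to D# spans 5 letter names and 7 semitones — a perfect fifth.

perfect fifth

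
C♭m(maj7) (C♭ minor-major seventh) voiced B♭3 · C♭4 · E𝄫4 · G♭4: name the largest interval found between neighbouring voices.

major third

Adjacent intervals: B♭3→C♭4 = minor second; C♭4→E𝄫4 = minor third; E𝄫4→G♭4 = major third.
The largest is E𝄫4 to G♭4, a major third (4 semitones).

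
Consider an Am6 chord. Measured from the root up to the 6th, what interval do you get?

major sixth

The chord tones of Am6 are A, C, E, F#.
The root is A and the 6th is F#.
From A to F# is 9 semitones, exactly the major sixth.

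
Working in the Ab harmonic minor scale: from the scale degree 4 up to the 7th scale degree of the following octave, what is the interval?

augmented eleventh

Ab harmonic minor: Ab Bb Cb Db Eb Fb G.
That puts Db below G.
11 letter names make it an eleventh; at 18 semitones (a half step wider than perfect) the quality is augmented.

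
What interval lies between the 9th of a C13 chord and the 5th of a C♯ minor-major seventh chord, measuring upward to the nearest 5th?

augmented 4th

C13 has D as its 9th, and C♯ minor-major seventh has G♯ as its 5th.
4 letter names make it a fourth; at 6 semitones (a half step wider than perfect) the quality is augmented.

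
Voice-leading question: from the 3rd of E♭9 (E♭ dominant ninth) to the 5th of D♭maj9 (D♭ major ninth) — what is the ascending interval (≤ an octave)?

The 3rd of E♭9 (E♭ dominant ninth) is G; the 5th of D♭maj9 (D♭ major ninth) is A♭.
2 letter names make it a second; at 1 semitone (a half step narrower than major) the quality is minor.

minor second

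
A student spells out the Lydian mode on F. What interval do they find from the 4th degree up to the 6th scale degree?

The scale runs F G A B C D E.
That puts B below D.
B up to D is 3 semitones, a half step narrower than a major third, so the interval is minor.

minor third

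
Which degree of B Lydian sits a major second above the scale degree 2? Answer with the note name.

D#

The scale is B C# D# E# F# G# A#.
The scale degree 2 is C#; a major second above that is D# — scale degree 3.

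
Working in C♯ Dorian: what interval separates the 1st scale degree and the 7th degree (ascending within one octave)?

C♯ dorian: C♯ D♯ E F♯ G♯ A♯ B.
The 1st scale degree is C♯ and the degree 7 is B.
7 letter names make it a seventh; at 10 semitones (a half step narrower than major) the quality is minor.

minor 7th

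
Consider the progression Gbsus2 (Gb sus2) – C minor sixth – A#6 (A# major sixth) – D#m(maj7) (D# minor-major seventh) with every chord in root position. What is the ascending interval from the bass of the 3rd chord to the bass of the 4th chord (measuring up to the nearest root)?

perfect fourth

The roots are A# and D#.
A# up to D# spans 4 letter names and 5 semitones — a perfect fourth.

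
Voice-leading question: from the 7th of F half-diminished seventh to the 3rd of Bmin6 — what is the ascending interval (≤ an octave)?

F half-diminished seventh has Eb as its 7th, and Bmin6 has D as its 3rd.
From Eb to D is 11 semitones, exactly the major seventh.

major seventh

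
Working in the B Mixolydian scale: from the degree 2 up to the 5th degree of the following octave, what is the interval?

The scale runs B C# D# E F# G# A.
That puts C# below F#.
From C# to F# is 17 semitones, exactly the perfect eleventh.

perfect 11th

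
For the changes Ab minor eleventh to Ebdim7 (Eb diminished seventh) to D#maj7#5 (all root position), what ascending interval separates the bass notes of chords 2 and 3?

The roots are Eb and D#.
7 letter names make it a seventh; at 12 semitones (a half step wider than major) the quality is augmented.

augmented seventh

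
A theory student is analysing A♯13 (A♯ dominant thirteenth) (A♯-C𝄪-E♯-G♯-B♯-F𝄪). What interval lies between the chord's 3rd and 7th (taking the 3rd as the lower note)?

d5

The 3rd is C𝄪 and the 7th is G♯.
C𝄪 up to G♯ is 6 semitones, a half step narrower than a perfect fifth, so the interval is diminished.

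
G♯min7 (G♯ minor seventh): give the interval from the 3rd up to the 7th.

G♯m7: G♯, B, D♯, F♯.
The 3rd is B and the 7th is F♯.
B up to F♯ spans 5 letter names and 7 semitones — a perfect fifth.

perfect fifth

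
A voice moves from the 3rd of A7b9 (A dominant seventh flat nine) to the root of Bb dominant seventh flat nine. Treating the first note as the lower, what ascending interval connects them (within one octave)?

diminished seventh

The 3rd of A7b9 (A dominant seventh flat nine) is C#; the root of Bb dominant seventh flat nine is Bb.
7 letter names make it a seventh; at 9 semitones (a whole step narrower than major) the quality is diminished.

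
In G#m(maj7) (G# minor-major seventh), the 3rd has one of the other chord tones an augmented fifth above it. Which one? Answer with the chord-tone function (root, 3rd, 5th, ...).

7th

G#mM7 (G# minor-major seventh): G# B D# F##.
The 3rd is B. An augmented fifth above B is F##.
F## is the chord's 7th.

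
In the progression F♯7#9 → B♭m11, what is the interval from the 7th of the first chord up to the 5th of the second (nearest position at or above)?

F♯7#9 has E as its 7th, and B♭m11 has F as its 5th.
E up to F is 1 semitone, a half step narrower than a major second, so the interval is minor.

minor 2nd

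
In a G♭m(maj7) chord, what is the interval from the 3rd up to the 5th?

G♭m(maj7): G♭-B𝄫-D♭-F.
3rd = B𝄫; 5th = D♭.
Counting 3 letters and 4 half steps from B𝄫 gives a major third.

major third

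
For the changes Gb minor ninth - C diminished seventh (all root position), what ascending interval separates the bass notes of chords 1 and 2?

The roots are Gb and C.
Gb up to C is 6 semitones, a half step wider than a perfect fourth, so the interval is augmented.

augmented 4th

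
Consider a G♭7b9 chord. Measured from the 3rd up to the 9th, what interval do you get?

Spelling the chord: G♭, B♭, D♭, F♭, A𝄫.
That puts B♭ below A𝄫.
7 letter names make it a seventh; at 9 semitones (a whole step narrower than major) the quality is diminished.

diminished seventh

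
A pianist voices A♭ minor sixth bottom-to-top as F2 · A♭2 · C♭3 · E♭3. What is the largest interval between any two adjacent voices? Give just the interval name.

Adjacent intervals: F2→A♭2 = minor third; A♭2→C♭3 = minor third; C♭3→E♭3 = major third.
The largest is C♭3 to E♭3, a major third (4 semitones).

major third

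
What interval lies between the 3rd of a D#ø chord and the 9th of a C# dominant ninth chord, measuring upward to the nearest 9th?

D#ø has F# as its 3rd, and C# dominant ninth has D# as its 9th.
Counting 6 letters and 9 half steps from F# gives a major sixth.

major 6th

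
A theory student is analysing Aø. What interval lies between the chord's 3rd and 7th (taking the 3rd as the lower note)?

perfect 5th

Am7b5 is spelled A, C, Eb, G.
So we need the interval from C up to G.
C up to G spans 5 letter names and 7 semitones — a perfect fifth.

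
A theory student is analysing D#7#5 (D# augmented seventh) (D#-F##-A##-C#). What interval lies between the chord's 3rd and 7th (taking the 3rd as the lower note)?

So we need the interval from F## up to C#.
From F## to C#: 6 semitones over a fifth = diminished.

diminished fifth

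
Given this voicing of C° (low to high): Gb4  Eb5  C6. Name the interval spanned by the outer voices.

augmented eleventh

The outer voices are Gb4 and C6.
11 letter names make it an eleventh; at 18 semitones (a half step wider than perfect) the quality is augmented.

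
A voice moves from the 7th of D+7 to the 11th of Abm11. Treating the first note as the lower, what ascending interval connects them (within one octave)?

D+7 has C as its 7th, and Abm11 has Db as its 11th.
From C to Db: 1 semitone over a second = minor.

minor second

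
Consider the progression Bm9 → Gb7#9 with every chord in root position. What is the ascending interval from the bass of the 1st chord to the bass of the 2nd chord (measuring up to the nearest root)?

The roots are B and Gb.
B up to Gb is 7 semitones, a whole step narrower than a major sixth, so the interval is diminished.

diminished 6th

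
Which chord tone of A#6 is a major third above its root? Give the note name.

The chord tones of A#6 (A# major sixth) are A# C## E# F##.
The root is A#. A major third above A# is C##.
C## is the chord's 3rd.

C##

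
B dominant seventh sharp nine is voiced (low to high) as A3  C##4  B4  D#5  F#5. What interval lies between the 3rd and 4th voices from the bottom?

major 3rd

Those voices are B4 and D#5.
Counting 3 letters and 4 half steps from B gives a major third.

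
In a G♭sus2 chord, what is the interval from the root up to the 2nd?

M2

G♭sus2: G♭–A♭–D♭.
The root is G♭ and the 2nd is A♭.
From G♭ to A♭ is 2 semitones, exactly the major second.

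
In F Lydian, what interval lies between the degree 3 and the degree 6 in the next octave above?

P11

F lydian: F G A B C D E.
Degree 3 = A; scale degree 6 (up an octave) = D.
From A to D is 17 semitones, exactly the perfect eleventh.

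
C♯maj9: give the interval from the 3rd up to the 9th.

minor 7th

Spelling the chord: C♯ E♯ G♯ B♯ D♯.
3rd = E♯; 9th = D♯.
From E♯ to D♯: 10 semitones over a seventh = minor.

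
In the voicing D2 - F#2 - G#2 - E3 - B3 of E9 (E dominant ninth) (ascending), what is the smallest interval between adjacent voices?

Adjacent intervals: D2→F#2 = major third; F#2→G#2 = major second; G#2→E3 = minor sixth; E3→B3 = perfect fifth.
The smallest is F#2 to G#2, a major second (2 semitones).

major second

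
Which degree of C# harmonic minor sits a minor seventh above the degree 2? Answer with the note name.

The scale is C# D# E F# G# A B#.
The degree 2 is D#; a minor seventh above that is C# — scale degree 1.

C#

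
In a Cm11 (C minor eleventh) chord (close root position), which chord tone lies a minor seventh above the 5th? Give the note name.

F

Spelling the chord: C, Eb, G, Bb, D, F.
The 5th is G. A minor seventh above G is F.
F is the chord's 11th.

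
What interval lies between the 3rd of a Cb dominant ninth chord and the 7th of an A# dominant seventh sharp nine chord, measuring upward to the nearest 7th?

A3

Cb dominant ninth has Eb as its 3rd, and A# dominant seventh sharp nine has G# as its 7th.
Eb up to G# is 5 semitones, a half step wider than a major third, so the interval is augmented.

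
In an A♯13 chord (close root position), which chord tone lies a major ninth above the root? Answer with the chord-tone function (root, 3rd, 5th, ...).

Spelling the chord: A♯-C𝄪-E♯-G♯-B♯-F𝄪.
The root is A♯. A major ninth above A♯ is B♯.
B♯ is the chord's 9th.

9th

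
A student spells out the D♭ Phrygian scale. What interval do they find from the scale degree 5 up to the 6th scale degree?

The scale runs D♭ E𝄫 F♭ G♭ A♭ B𝄫 C♭.
Scale degree 5 = A♭; scale degree 6 = B𝄫.
A♭ up to B𝄫 is 1 semitone, a half step narrower than a major second, so the interval is minor.

minor second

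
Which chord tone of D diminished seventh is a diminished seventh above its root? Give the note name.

Ddim7 (D diminished seventh): D–F–Ab–Cb.
The root is D. A diminished seventh above D is Cb.
Cb is the chord's 7th.

Cb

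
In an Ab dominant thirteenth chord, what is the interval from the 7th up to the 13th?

M7

Ab dominant thirteenth is spelled Ab C Eb Gb Bb F.
That puts Gb below F.
Gb up to F spans 7 letter names and 11 semitones — a major seventh.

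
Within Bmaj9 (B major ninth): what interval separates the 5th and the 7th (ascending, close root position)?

Bmaj9: B, D#, F#, A#, C#.
The 5th is F# and the 7th is A#.
Counting 3 letters and 4 half steps from F# gives a major third.

M3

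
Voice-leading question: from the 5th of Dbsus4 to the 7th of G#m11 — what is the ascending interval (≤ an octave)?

The 5th of Dbsus4 is Ab; the 7th of G#m11 is F#.
6 letter names make it a sixth; at 10 semitones (a half step wider than major) the quality is augmented.

augmented sixth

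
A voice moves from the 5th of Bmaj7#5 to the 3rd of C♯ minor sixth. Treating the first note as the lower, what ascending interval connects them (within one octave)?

Bmaj7#5 has F𝄪 as its 5th, and C♯ minor sixth has E as its 3rd.
From F𝄪 to E: 9 semitones over a seventh = diminished.

diminished seventh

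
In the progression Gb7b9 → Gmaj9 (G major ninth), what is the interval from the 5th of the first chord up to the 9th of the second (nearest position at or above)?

A5

Gb7b9 has Db as its 5th, and Gmaj9 (G major ninth) has A as its 9th.
5 letter names make it a fifth; at 8 semitones (a half step wider than perfect) the quality is augmented.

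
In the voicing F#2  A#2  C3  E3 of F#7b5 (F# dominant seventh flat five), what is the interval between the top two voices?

Those voices are C3 and E3.
From C to E is 4 semitones, exactly the major third.

major third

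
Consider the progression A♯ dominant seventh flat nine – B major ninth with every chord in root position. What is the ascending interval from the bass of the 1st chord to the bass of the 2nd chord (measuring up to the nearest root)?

minor second

The roots are A♯ and B.
2 letter names make it a second; at 1 semitone (a half step narrower than major) the quality is minor.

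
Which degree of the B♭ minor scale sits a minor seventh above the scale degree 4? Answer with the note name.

The scale is B♭ C D♭ E♭ F G♭ A♭.
The scale degree 4 is E♭; a minor seventh above that is D♭ — scale degree 3.

Db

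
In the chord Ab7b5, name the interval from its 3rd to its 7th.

Ab7b5 (Ab dominant seventh flat five) is spelled Ab-C-Ebb-Gb.
3rd = C; 7th = Gb.
5 letter names make it a fifth; at 6 semitones (a half step narrower than perfect) the quality is diminished.

diminished 5th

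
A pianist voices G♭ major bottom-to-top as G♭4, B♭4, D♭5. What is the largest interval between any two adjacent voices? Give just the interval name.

major third

Adjacent intervals: G♭4→B♭4 = major third; B♭4→D♭5 = minor third.
The largest is G♭4 to B♭4, a major third (4 semitones).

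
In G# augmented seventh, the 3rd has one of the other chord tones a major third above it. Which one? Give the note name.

D##

G#7#5: G#, B#, D##, F#.
The 3rd is B#. A major third above B# is D##.
D## is the chord's 5th.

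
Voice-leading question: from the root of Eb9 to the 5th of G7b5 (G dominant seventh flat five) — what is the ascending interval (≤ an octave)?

minor 7th

The root of Eb9 is Eb; the 5th of G7b5 (G dominant seventh flat five) is Db.
7 letter names make it a seventh; at 10 semitones (a half step narrower than major) the quality is minor.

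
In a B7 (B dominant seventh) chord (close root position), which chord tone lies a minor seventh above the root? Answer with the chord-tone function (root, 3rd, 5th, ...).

B7: B-D♯-F♯-A.
The root is B. A minor seventh above B is A.
A is the chord's 7th.

7th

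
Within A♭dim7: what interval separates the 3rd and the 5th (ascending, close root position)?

m3

A♭ diminished seventh is spelled A♭–C♭–E𝄫–G𝄫.
So we need the interval from C♭ up to E𝄫.
3 letter names make it a third; at 3 semitones (a half step narrower than major) the quality is minor.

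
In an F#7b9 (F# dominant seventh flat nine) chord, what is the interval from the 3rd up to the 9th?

diminished seventh

F# dominant seventh flat nine: F#-A#-C#-E-G.
The 3rd is A# and the 9th is G.
A# up to G is 9 semitones, a whole step narrower than a major seventh, so the interval is diminished.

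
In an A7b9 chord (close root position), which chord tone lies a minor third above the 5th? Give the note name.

G

Spelling the chord: A, C♯, E, G, B♭.
The 5th is E. A minor third above E is G.
G is the chord's 7th.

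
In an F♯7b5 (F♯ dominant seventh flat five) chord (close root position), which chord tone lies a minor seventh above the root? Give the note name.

E

F♯ dominant seventh flat five: F♯-A♯-C-E.
The root is F♯. A minor seventh above F♯ is E.
E is the chord's 7th.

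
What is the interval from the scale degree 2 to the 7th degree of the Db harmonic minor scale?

major sixth

Spelling the Db harmonic minor scale: Db Eb Fb Gb Ab Bbb C.
That puts Eb below C.
From Eb to C is 9 semitones, exactly the major sixth.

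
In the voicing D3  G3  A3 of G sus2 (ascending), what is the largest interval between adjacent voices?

perfect fourth

Adjacent intervals: D3→G3 = perfect fourth; G3→A3 = major second.
The largest is D3 to G3, a perfect fourth (5 semitones).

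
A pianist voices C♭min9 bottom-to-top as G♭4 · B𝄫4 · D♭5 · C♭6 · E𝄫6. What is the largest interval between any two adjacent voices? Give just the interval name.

Adjacent intervals: G♭4→B𝄫4 = minor third; B𝄫4→D♭5 = major third; D♭5→C♭6 = minor seventh; C♭6→E𝄫6 = minor third.
The largest is D♭5 to C♭6, a minor seventh (10 semitones).

minor seventh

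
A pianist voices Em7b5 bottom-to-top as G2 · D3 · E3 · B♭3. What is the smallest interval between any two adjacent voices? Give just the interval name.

Adjacent intervals: G2→D3 = perfect fifth; D3→E3 = major second; E3→B♭3 = diminished fifth.
The smallest is D3 to E3, a major second (2 semitones).

major second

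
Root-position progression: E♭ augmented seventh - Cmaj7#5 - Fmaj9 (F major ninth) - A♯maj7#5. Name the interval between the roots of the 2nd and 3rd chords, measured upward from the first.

P4

The roots are C and F.
Counting 4 letters and 5 half steps from C gives a perfect fourth.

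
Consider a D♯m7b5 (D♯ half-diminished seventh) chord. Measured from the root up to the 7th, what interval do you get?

minor 7th

D♯ half-diminished seventh: D♯–F♯–A–C♯.
So we need the interval from D♯ up to C♯.
7 letter names make it a seventh; at 10 semitones (a half step narrower than major) the quality is minor.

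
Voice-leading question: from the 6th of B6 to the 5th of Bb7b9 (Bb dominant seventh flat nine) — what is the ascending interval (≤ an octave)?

diminished 7th

The 6th of B6 is G#; the 5th of Bb7b9 (Bb dominant seventh flat nine) is F.
From G# to F: 9 semitones over a seventh = diminished.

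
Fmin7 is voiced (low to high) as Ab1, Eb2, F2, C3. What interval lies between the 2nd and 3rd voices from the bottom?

major second

Those voices are Eb2 and F2.
Eb up to F spans 2 letter names and 2 semitones — a major second.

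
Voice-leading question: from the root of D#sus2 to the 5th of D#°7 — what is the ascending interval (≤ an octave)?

diminished 5th

D#sus2 has D# as its root, and D#°7 has A as its 5th.
From D# to A: 6 semitones over a fifth = diminished.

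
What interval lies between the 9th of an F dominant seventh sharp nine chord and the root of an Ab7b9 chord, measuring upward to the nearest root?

diminished second

F dominant seventh sharp nine has G# as its 9th, and Ab7b9 has Ab as its root.
From G# to Ab: 0 semitones over a second = diminished.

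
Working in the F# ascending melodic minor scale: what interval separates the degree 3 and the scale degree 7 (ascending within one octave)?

augmented fifth

Spelling the F# ascending melodic minor scale: F# G# A B C# D# E#.
So we need the interval from A up to E#.
From A to E#: 8 semitones over a fifth = augmented.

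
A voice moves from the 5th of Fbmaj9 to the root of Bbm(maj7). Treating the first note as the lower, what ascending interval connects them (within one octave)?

The 5th of Fbmaj9 is Cb; the root of Bbm(maj7) is Bb.
From Cb to Bb is 11 semitones, exactly the major seventh.

major seventh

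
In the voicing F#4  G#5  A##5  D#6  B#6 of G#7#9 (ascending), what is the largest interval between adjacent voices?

Adjacent intervals: F#4→G#5 = major ninth; G#5→A##5 = augmented second; A##5→D#6 = diminished fourth; D#6→B#6 = major sixth.
The largest is F#4 to G#5, a major ninth (14 semitones).

M9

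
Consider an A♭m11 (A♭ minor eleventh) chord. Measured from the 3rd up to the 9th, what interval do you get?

major seventh

Spelling the chord: A♭–C♭–E♭–G♭–B♭–D♭.
So we need the interval from C♭ up to B♭.
C♭ up to B♭ spans 7 letter names and 11 semitones — a major seventh.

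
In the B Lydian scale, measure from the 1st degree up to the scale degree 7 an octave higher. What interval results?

The scale runs B C# D# E# F# G# A#.
That puts B below A#.
From B to A# is 23 semitones, exactly the major fourteenth.

major 14th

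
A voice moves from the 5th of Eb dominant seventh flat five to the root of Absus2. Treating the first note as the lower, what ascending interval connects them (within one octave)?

major seventh

Eb dominant seventh flat five has Bbb as its 5th, and Absus2 has Ab as its root.
Counting 7 letters and 11 half steps from Bbb gives a major seventh.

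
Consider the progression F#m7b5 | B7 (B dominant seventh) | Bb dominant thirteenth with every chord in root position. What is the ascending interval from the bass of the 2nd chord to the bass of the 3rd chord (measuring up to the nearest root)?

The roots are B and Bb.
8 letter names make it an octave; at 11 semitones (a half step narrower than perfect) the quality is diminished.

diminished octave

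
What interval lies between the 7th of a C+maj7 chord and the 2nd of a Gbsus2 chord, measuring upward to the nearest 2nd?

diminished seventh

The 7th of C+maj7 is B; the 2nd of Gbsus2 is Ab.
From B to Ab: 9 semitones over a seventh = diminished.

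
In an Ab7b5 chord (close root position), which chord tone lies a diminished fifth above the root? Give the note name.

Ebb

The chord tones of Ab7b5 are Ab, C, Ebb, Gb.
The root is Ab. A diminished fifth above Ab is Ebb.
Ebb is the chord's 5th.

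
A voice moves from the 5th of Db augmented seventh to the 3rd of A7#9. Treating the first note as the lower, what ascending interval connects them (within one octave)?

Db augmented seventh has A as its 5th, and A7#9 has C# as its 3rd.
Counting 3 letters and 4 half steps from A gives a major third.

major 3rd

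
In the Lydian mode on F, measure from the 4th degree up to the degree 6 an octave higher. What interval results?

The scale runs F G A B C D E.
That puts B below D.
10 letter names make it a tenth; at 15 semitones (a half step narrower than major) the quality is minor.

minor tenth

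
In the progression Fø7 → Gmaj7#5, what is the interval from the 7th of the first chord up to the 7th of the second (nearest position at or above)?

augmented second

The 7th of Fø7 is Eb; the 7th of Gmaj7#5 is F#.
From Eb to F#: 3 semitones over a second = augmented.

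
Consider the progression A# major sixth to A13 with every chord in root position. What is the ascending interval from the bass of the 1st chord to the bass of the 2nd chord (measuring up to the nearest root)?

The roots are A# and A.
8 letter names make it an octave; at 11 semitones (a half step narrower than perfect) the quality is diminished.

d8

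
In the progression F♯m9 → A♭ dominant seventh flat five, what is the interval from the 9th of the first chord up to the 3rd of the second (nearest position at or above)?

F♯m9 has G♯ as its 9th, and A♭ dominant seventh flat five has C as its 3rd.
G♯ up to C is 4 semitones, a half step narrower than a perfect fourth, so the interval is diminished.

diminished fourth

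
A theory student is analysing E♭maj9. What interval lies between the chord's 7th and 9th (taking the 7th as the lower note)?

minor third

E♭maj9 is spelled E♭ G B♭ D F.
So we need the interval from D up to F.
D up to F is 3 semitones, a half step narrower than a major third, so the interval is minor.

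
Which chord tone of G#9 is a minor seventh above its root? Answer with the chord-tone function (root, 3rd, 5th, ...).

Spelling the chord: G# B# D# F# A#.
The root is G#. A minor seventh above G# is F#.
F# is the chord's 7th.

7th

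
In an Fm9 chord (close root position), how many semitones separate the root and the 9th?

14

Spelling the chord: F–Ab–C–Eb–G.
F to G is a major ninth: 14 semitones.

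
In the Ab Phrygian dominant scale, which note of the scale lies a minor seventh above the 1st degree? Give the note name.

The scale is Ab Bbb C Db Eb Fb Gb.
The 1st degree is Ab; a minor seventh above that is Gb — scale degree 7.

Gb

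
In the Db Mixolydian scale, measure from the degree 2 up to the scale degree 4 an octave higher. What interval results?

The scale runs Db Eb F Gb Ab Bb Cb.
So we need the interval from Eb up to Gb.
10 letter names make it a tenth; at 15 semitones (a half step narrower than major) the quality is minor.

minor tenth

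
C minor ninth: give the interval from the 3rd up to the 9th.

major 7th

The chord tones of C minor ninth are C, Eb, G, Bb, D.
3rd = Eb; 9th = D.
Counting 7 letters and 11 half steps from Eb gives a major seventh.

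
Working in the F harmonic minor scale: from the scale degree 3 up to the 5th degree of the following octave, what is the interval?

The scale runs F G A♭ B♭ C D♭ E.
The scale degree 3 is A♭ and the 5th scale degree (up an octave) is C.
From A♭ to C is 16 semitones, exactly the major tenth.

major 10th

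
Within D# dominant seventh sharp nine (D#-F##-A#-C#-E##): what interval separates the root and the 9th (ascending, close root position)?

So we need the interval from D# up to E##.
9 letter names make it a ninth; at 15 semitones (a half step wider than major) the quality is augmented.

augmented 9th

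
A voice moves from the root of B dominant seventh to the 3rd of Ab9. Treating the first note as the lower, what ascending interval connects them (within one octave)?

minor second

B dominant seventh has B as its root, and Ab9 has C as its 3rd.
From B to C: 1 semitone over a second = minor.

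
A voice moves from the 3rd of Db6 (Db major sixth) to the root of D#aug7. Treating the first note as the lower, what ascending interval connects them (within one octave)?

A6

Db6 (Db major sixth) has F as its 3rd, and D#aug7 has D# as its root.
6 letter names make it a sixth; at 10 semitones (a half step wider than major) the quality is augmented.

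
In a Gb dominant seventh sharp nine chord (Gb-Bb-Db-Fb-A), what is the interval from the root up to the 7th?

minor seventh

Root = Gb; 7th = Fb.
7 letter names make it a seventh; at 10 semitones (a half step narrower than major) the quality is minor.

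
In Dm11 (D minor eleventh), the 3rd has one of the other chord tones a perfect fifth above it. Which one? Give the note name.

Dm11: D-F-A-C-E-G.
The 3rd is F. A perfect fifth above F is C.
C is the chord's 7th.

C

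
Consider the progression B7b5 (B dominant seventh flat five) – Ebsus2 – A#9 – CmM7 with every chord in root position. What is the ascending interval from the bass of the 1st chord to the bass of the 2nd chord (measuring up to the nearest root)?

The roots are B and Eb.
B up to Eb is 4 semitones, a half step narrower than a perfect fourth, so the interval is diminished.

diminished fourth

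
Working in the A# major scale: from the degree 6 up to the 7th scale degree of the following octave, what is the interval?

The scale runs A# B# C## D# E# F## G##.
The degree 6 is F## and the degree 7 (up an octave) is G##.
F## up to G## spans 9 letter names and 14 semitones — a major ninth.

M9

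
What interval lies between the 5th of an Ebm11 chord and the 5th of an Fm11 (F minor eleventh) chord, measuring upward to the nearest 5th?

Ebm11 has Bb as its 5th, and Fm11 (F minor eleventh) has C as its 5th.
Counting 2 letters and 2 half steps from Bb gives a major second.

M2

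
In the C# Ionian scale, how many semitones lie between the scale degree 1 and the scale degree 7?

The scale is C# D# E# F# G# A# B#.
C# up to B# is a major seventh — 11 semitones.

11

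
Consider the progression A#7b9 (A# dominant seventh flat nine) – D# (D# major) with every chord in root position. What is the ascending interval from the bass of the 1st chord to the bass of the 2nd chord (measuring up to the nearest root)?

P4

The roots are A# and D#.
Counting 4 letters and 5 half steps from A# gives a perfect fourth.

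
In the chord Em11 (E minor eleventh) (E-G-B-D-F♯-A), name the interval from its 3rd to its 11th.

major ninth

3rd = G; 11th = A.
From G to A is 14 semitones, exactly the major ninth.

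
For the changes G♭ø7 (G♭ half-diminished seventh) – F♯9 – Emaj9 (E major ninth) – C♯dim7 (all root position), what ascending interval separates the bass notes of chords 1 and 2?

The roots are G♭ and F♯.
7 letter names make it a seventh; at 12 semitones (a half step wider than major) the quality is augmented.

augmented seventh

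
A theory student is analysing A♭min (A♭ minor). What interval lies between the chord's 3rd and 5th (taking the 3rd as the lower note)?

A♭m (A♭ minor): A♭-C♭-E♭.
That puts C♭ below E♭.
Counting 3 letters and 4 half steps from C♭ gives a major third.

major 3rd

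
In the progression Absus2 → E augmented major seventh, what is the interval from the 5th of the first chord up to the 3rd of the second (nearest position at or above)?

Absus2 has Eb as its 5th, and E augmented major seventh has G# as its 3rd.
From Eb to G#: 5 semitones over a third = augmented.

augmented third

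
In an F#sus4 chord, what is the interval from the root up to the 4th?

Spelling the chord: F# B C#.
The root is F# and the 4th is B.
Counting 4 letters and 5 half steps from F# gives a perfect fourth.

perfect fourth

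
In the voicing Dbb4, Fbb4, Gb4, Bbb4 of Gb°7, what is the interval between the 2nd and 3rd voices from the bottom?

augmented 2nd

Those voices are Fbb4 and Gb4.
2 letter names make it a second; at 3 semitones (a half step wider than major) the quality is augmented.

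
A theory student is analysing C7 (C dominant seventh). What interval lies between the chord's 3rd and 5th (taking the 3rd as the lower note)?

minor third

Spelling the chord: C-E-G-Bb.
3rd = E; 5th = G.
From E to G: 3 semitones over a third = minor.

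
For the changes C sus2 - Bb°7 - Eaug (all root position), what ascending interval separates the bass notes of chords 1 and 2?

minor seventh

The roots are C and Bb.
C up to Bb is 10 semitones, a half step narrower than a major seventh, so the interval is minor.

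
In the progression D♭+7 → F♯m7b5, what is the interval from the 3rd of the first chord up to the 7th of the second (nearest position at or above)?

major seventh

The 3rd of D♭+7 is F; the 7th of F♯m7b5 is E.
F up to E spans 7 letter names and 11 semitones — a major seventh.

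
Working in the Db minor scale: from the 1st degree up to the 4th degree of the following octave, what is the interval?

The scale runs Db Eb Fb Gb Ab Bbb Cb.
So we need the interval from Db up to Gb.
From Db to Gb is 17 semitones, exactly the perfect eleventh.

perfect 11th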